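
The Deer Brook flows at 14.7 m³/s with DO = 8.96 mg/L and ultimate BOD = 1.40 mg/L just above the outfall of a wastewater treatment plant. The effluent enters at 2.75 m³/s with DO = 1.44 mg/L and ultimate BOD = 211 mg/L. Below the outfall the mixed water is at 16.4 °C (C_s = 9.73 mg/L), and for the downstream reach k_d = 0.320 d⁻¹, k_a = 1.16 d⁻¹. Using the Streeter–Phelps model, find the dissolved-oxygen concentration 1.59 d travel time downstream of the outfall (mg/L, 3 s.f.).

DO ≈ 3.61 mg/L

Mixed DO = (14.7×8.96 + 2.75×1.44)/(14.7+2.75) = 135.7/17.45 = 7.775 mg/L.
Mixed L₀ = (14.7×1.40 + 2.75×211)/(17.45) = 600.8/17.45 = 34.43 mg/L.
Initial deficit D₀ = C_s − DO₀ = 9.73 − 7.775 = 1.955 mg/L.
D(1.59) = [0.320×34.43/(1.16−0.320)](e^(−0.320×1.59) − e^(−1.16×1.59)) + 1.955 e^(−1.16×1.59)
= 13.12 × (0.6012 − 0.1581) + 1.955 × 0.1581 = 6.121 mg/L.
DO = 9.73 − 6.121 = 3.609 mg/L.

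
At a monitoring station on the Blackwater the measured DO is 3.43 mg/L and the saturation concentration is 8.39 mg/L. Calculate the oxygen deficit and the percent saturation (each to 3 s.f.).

D = C_s − C = 8.39 − 3.43 = 4.96 mg/L.
% saturation = 3.43/8.39 × 100 = 40.9 %.

D ≈ 4.96 mg/L; 40.9 % saturation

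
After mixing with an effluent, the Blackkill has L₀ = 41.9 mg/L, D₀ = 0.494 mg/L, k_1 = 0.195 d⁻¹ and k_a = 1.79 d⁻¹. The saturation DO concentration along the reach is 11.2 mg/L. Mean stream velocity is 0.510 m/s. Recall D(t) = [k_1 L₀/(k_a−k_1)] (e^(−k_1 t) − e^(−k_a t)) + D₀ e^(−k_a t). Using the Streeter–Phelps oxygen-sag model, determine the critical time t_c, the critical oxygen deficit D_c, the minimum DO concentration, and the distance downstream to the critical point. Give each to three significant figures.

t_c ≈ 1.33 d; D_c ≈ 3.52 mg/L; min DO ≈ 7.68 mg/L; x_c ≈ 58.4 km

With k_a/k_1 = 9.179 and 1 − D₀(k_a−k_1)/(k_1 L₀) = 0.9036,
t_c = ln(9.179 × 0.9036) / (1.79 − 0.195) = ln(8.294) / 1.595 = 2.116/1.595 = 1.326 d.
D_c = (k_1/k_a) L₀ e^(−k_1 t_c) = (0.195/1.79) × 41.9 × e^(−0.195×1.326) = 0.1089 × 41.9 × 0.7721 = 3.524 mg/L.
Minimum DO = C_s − D_c = 11.2 − 3.524 = 7.676 mg/L.
x_c = v t_c = 0.510 m/s × 1.326 d × 86400 s/d = 58450 m ≈ 58.4 km.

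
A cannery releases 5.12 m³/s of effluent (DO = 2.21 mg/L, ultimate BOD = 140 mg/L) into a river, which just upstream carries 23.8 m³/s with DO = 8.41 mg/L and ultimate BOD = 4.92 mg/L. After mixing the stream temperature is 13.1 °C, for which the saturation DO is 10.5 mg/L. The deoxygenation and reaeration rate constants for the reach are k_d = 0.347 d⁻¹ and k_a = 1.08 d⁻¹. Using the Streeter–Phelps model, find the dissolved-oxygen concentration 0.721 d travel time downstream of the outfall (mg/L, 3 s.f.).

DO ≈ 4.67 mg/L

Mixed DO = (23.8×8.41 + 5.12×2.21)/(23.8+5.12) = 211.5/28.92 = 7.312 mg/L.
Mixed L₀ = (23.8×4.92 + 5.12×140)/(28.92) = 833.9/28.92 = 28.83 mg/L.
Initial deficit D₀ = C_s − DO₀ = 10.5 − 7.312 = 3.188 mg/L.
D(0.721) = [0.347×28.83/(1.08−0.347)](e^(−0.347×0.721) − e^(−1.08×0.721)) + 3.188 e^(−1.08×0.721)
= 13.65 × (0.7787 − 0.4590) + 3.188 × 0.4590 = 5.826 mg/L.
DO = 10.5 − 5.826 = 4.674 mg/L.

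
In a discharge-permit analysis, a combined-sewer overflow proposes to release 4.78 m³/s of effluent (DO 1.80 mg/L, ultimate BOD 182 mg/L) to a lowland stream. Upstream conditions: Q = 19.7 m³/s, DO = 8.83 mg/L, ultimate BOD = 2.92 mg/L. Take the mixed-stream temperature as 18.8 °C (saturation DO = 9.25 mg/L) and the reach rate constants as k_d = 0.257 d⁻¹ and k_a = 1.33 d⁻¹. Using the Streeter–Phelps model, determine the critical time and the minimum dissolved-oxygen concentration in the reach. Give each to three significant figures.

t_c ≈ 1.33 d; minimum DO ≈ 4.04 mg/L

Mixed DO = (19.7×8.83 + 4.78×1.80)/(19.7+4.78) = 182.6/24.48 = 7.457 mg/L.
Mixed L₀ = (19.7×2.92 + 4.78×182)/(24.48) = 927.5/24.48 = 37.89 mg/L.
Initial deficit D₀ = C_s − DO₀ = 9.25 − 7.457 = 1.793 mg/L.
t_c = (1/1.073) ln[(1.33/0.257)(1 − 1.793×1.073/(0.257×37.89))] = 0.9320 × ln(4.153) = 1.327 d.
D_c = (0.257/1.33) × 37.89 × e^(−0.257×1.327) = 0.1932 × 37.89 × 0.7110 = 5.206 mg/L.
Minimum DO = 9.25 − 5.206 = 4.044 mg/L.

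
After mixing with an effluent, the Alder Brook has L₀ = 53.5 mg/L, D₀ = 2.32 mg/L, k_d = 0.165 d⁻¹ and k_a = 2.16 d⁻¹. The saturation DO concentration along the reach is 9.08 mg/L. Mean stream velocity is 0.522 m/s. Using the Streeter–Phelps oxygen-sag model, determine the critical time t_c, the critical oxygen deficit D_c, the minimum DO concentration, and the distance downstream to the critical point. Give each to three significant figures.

t_c ≈ 0.917 d; D_c ≈ 3.51 mg/L; min DO ≈ 5.57 mg/L; x_c ≈ 41.3 km

With k_a/k_d = 13.09 and 1 − D₀(k_a−k_d)/(k_d L₀) = 0.4757,
t_c = ln(13.09 × 0.4757) / (2.16 − 0.165) = ln(6.227) / 1.995 = 1.829/1.995 = 0.9168 d.
D_c = (k_d/k_a) L₀ e^(−k_d t_c) = (0.165/2.16) × 53.5 × e^(−0.165×0.9168) = 0.07639 × 53.5 × 0.8596 = 3.513 mg/L.
Minimum DO = C_s − D_c = 9.08 − 3.513 = 5.567 mg/L.
x_c = v t_c = 0.522 m/s × 0.9168 d × 86400 s/d = 41350 m ≈ 41.3 km.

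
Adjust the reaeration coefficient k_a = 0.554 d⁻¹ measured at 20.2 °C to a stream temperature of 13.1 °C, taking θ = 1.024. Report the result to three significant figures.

k_a ≈ 0.468 d⁻¹

k_a(T₂) = k_a(T₁) · θ^(T₂−T₁) = 0.554 × 1.024^(13.1−20.2)
= 0.554 × 1.024^-7.10 = 0.554 × 0.8450 = 0.4681 d⁻¹.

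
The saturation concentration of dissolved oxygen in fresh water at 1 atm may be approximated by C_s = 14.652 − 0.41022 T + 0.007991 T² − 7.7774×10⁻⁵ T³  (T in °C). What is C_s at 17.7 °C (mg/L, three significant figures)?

C_s ≈ 9.46 mg/L

C_s = 14.652 − 0.41022×17.7 + 0.007991×17.7² − 7.7774×10⁻⁵×17.7³ = 9.463 mg/L.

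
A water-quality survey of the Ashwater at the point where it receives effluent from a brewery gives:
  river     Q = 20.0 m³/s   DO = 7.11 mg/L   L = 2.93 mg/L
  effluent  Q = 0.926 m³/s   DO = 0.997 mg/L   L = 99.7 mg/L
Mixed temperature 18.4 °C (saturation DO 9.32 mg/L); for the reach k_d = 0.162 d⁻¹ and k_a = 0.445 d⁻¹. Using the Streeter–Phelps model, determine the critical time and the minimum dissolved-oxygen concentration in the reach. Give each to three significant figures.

Mixed DO = (20.0×7.11 + 0.926×0.997)/(20.0+0.926) = 143.1/20.93 = 6.839 mg/L.
Mixed L₀ = (20.0×2.93 + 0.926×99.7)/(20.93) = 150.9/20.93 = 7.212 mg/L.
Initial deficit D₀ = C_s − DO₀ = 9.32 − 6.839 = 2.481 mg/L.
t_c = (1/0.2830) ln[(0.445/0.162)(1 − 2.481×0.2830/(0.162×7.212))] = 3.534 × ln(1.097) = 0.3256 d.
D_c = (0.162/0.445) × 7.212 × e^(−0.162×0.3256) = 0.3640 × 7.212 × 0.9486 = 2.491 mg/L.
Minimum DO = 9.32 − 2.491 = 6.829 mg/L.

t_c ≈ 0.326 d; minimum DO ≈ 6.83 mg/L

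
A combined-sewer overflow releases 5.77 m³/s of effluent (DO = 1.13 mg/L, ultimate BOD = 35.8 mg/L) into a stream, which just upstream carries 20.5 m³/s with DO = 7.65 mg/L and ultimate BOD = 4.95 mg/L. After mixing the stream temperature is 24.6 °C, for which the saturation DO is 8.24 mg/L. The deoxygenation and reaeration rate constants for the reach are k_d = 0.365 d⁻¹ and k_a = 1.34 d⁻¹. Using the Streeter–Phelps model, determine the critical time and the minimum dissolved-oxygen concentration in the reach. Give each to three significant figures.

Mixed DO = (20.5×7.65 + 5.77×1.13)/(20.5+5.77) = 163.3/26.27 = 6.218 mg/L.
Mixed L₀ = (20.5×4.95 + 5.77×35.8)/(26.27) = 308.0/26.27 = 11.73 mg/L.
Initial deficit D₀ = C_s − DO₀ = 8.24 − 6.218 = 2.022 mg/L.
t_c = (1/0.9750) ln[(1.34/0.365)(1 − 2.022×0.9750/(0.365×11.73))] = 1.026 × ln(1.980) = 0.7007 d.
D_c = (0.365/1.34) × 11.73 × e^(−0.365×0.7007) = 0.2724 × 11.73 × 0.7743 = 2.473 mg/L.
Minimum DO = 8.24 − 2.473 = 5.767 mg/L.

t_c ≈ 0.701 d; minimum DO ≈ 5.77 mg/L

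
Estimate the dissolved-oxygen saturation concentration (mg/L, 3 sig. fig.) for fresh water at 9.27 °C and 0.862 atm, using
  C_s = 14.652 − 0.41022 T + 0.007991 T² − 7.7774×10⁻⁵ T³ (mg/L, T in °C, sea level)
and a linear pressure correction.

C_s ≈ 9.89 mg/L

At sea level: C_s = 14.652 − 0.41022×9.27 + 0.007991×9.27² − 7.7774×10⁻⁵×9.27³ = 11.47 mg/L.
Pressure correction: C_s' = 11.47 × 0.862 = 9.891 mg/L.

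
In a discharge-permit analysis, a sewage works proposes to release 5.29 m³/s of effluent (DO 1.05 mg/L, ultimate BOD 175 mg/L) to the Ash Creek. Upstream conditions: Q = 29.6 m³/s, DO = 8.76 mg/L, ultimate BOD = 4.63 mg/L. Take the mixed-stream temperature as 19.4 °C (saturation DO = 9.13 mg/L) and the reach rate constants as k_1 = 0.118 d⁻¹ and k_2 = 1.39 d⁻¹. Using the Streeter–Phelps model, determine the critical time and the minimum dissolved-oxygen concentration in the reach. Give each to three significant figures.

t_c ≈ 1.32 d; minimum DO ≈ 6.92 mg/L

Mixed DO = (29.6×8.76 + 5.29×1.05)/(29.6+5.29) = 264.9/34.89 = 7.591 mg/L.
Mixed L₀ = (29.6×4.63 + 5.29×175)/(34.89) = 1063/34.89 = 30.46 mg/L.
Initial deficit D₀ = C_s − DO₀ = 9.13 − 7.591 = 1.539 mg/L.
t_c = (1/1.272) ln[(1.39/0.118)(1 − 1.539×1.272/(0.118×30.46))] = 0.7862 × ln(5.364) = 1.321 d.
D_c = (0.118/1.39) × 30.46 × e^(−0.118×1.321) = 0.08489 × 30.46 × 0.8557 = 2.213 mg/L.
Minimum DO = 9.13 − 2.213 = 6.917 mg/L.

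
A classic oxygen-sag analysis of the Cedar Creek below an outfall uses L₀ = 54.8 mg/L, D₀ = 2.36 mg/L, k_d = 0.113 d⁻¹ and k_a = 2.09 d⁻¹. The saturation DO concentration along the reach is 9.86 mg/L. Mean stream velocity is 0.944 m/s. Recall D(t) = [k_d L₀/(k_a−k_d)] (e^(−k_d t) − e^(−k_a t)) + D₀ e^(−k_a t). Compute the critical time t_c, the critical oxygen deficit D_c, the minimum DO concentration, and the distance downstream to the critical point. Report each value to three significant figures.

At the critical point dD/dt = 0, so k_d L₀ e^(−k_d t) = k_a D. Substituting D(t) from the Streeter–Phelps equation and solving for t gives
t_c = ln[(k_a/k_d)(1 − D₀(k_a−k_d)/(k_d L₀))] / (k_a−k_d).
Here k_a−k_d = 1.977 d⁻¹ and 1 − D₀(k_a−k_d)/(k_d L₀) = 1 − 2.36×1.977/(0.113×54.8) = 0.2465, so
t_c = ln(18.50 × 0.2465) / 1.977 = 1.517 / 1.977 = 0.7675 d.
D_c = (k_d/k_a) L₀ e^(−k_d t_c) = (0.113/2.09) × 54.8 × e^(−0.113×0.7675) = 0.05407 × 54.8 × 0.9169 = 2.717 mg/L.
Minimum DO = C_s − D_c = 9.86 − 2.717 = 7.143 mg/L.
x_c = v t_c = 0.944 m/s × 0.7675 d × 86400 s/d = 62600 m ≈ 62.6 km.

t_c ≈ 0.767 d; D_c ≈ 2.72 mg/L; min DO ≈ 7.14 mg/L; x_c ≈ 62.6 km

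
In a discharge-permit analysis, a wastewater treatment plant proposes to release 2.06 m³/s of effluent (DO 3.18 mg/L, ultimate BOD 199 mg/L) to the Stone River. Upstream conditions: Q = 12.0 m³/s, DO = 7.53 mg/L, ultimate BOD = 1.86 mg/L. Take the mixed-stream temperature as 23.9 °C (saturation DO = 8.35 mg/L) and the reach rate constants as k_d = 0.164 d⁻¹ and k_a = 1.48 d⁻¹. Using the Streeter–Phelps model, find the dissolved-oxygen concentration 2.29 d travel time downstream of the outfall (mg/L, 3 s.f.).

DO ≈ 5.80 mg/L

Mixed DO = (12.0×7.53 + 2.06×3.18)/(12.0+2.06) = 96.91/14.06 = 6.893 mg/L.
Mixed L₀ = (12.0×1.86 + 2.06×199)/(14.06) = 432.3/14.06 = 30.74 mg/L.
Initial deficit D₀ = C_s − DO₀ = 8.35 − 6.893 = 1.457 mg/L.
D(2.29) = [0.164×30.74/(1.48−0.164)](e^(−0.164×2.29) − e^(−1.48×2.29)) + 1.457 e^(−1.48×2.29)
= 3.831 × (0.6869 − 0.03374) + 1.457 × 0.03374 = 2.552 mg/L.
DO = 8.35 − 2.552 = 5.798 mg/L.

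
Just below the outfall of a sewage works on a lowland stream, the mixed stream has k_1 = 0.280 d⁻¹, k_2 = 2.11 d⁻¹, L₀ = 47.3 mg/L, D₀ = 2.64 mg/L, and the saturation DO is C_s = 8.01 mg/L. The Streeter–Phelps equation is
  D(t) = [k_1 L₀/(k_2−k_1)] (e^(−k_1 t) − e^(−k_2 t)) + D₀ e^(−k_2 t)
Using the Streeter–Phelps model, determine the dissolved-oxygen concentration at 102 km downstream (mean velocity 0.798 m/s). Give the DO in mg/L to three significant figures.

DO ≈ 3.43 mg/L

Travel time t = x/v = 102 km / (0.798 m/s) = 102000 m / 0.798 m/s = 127800 s = 1.479 d.
k_1 L₀/(k_2−k_1) = 0.280×47.3/(2.11−0.280) = 13.24/1.830 = 7.237 mg/L.
e^(−k_1 t) = e^(−0.280×1.479) = 0.6608; e^(−k_2 t) = e^(−2.11×1.479) = 0.04409.
D = 7.237 × (0.6608 − 0.04409) + 2.64 × 0.04409 = 4.464 + 0.1164 = 4.580 mg/L.
DO = C_s − D = 8.01 − 4.580 = 3.430 mg/L.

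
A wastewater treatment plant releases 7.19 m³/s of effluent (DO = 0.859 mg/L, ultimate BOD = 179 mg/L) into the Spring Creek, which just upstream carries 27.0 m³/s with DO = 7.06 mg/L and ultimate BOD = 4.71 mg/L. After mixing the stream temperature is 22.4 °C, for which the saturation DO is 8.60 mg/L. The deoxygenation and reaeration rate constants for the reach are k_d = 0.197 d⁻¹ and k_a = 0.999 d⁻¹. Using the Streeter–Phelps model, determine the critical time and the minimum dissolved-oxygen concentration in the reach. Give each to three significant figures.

t_c ≈ 1.61 d; minimum DO ≈ 2.67 mg/L

Mixed DO = (27.0×7.06 + 7.19×0.859)/(27.0+7.19) = 196.8/34.19 = 5.756 mg/L.
Mixed L₀ = (27.0×4.71 + 7.19×179)/(34.19) = 1414/34.19 = 41.36 mg/L.
Initial deficit D₀ = C_s − DO₀ = 8.60 − 5.756 = 2.844 mg/L.
t_c = (1/0.8020) ln[(0.999/0.197)(1 − 2.844×0.8020/(0.197×41.36))] = 1.247 × ln(3.652) = 1.615 d.
D_c = (0.197/0.999) × 41.36 × e^(−0.197×1.615) = 0.1972 × 41.36 × 0.7275 = 5.934 mg/L.
Minimum DO = 8.60 − 5.934 = 2.666 mg/L.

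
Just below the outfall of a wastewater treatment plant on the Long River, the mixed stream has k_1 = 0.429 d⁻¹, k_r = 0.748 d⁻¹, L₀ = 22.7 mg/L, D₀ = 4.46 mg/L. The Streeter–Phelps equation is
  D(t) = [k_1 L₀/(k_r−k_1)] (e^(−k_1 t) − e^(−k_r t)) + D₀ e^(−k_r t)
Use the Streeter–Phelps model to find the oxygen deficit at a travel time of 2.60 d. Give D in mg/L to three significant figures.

D ≈ 6.28 mg/L

k_1 L₀/(k_r−k_1) = 0.429×22.7/(0.748−0.429) = 9.738/0.3190 = 30.53 mg/L.
e^(−k_1 t) = e^(−0.429×2.600) = 0.3278; e^(−k_r t) = e^(−0.748×2.600) = 0.1430.
D = 30.53 × (0.3278 − 0.1430) + 4.46 × 0.1430 = 5.641 + 0.6379 = 6.278 mg/L.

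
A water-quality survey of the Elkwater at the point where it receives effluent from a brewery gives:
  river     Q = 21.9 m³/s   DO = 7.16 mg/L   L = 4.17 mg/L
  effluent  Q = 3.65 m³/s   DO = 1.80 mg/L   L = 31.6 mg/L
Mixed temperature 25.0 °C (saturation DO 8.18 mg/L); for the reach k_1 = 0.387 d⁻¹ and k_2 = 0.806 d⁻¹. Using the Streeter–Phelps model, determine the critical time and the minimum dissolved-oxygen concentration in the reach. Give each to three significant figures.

t_c ≈ 1.10 d; minimum DO ≈ 5.64 mg/L

Mixed DO = (21.9×7.16 + 3.65×1.80)/(21.9+3.65) = 163.4/25.55 = 6.394 mg/L.
Mixed L₀ = (21.9×4.17 + 3.65×31.6)/(25.55) = 206.7/25.55 = 8.089 mg/L.
Initial deficit D₀ = C_s − DO₀ = 8.18 − 6.394 = 1.786 mg/L.
t_c = (1/0.4190) ln[(0.806/0.387)(1 − 1.786×0.4190/(0.387×8.089))] = 2.387 × ln(1.585) = 1.099 d.
D_c = (0.387/0.806) × 8.089 × e^(−0.387×1.099) = 0.4801 × 8.089 × 0.6536 = 2.538 mg/L.
Minimum DO = 8.18 − 2.538 = 5.642 mg/L.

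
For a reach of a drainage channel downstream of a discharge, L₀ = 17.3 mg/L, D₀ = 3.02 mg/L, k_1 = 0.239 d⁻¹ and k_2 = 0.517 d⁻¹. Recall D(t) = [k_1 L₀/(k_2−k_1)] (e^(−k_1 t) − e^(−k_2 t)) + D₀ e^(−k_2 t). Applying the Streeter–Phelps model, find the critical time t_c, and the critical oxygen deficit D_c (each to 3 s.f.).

With k_2/k_1 = 2.163 and 1 − D₀(k_2−k_1)/(k_1 L₀) = 0.7969,
t_c = ln(2.163 × 0.7969) / (0.517 − 0.239) = ln(1.724) / 0.2780 = 0.5446/0.2780 = 1.959 d.
D_c = (k_1/k_2) L₀ e^(−k_1 t_c) = (0.239/0.517) × 17.3 × e^(−0.239×1.959) = 0.4623 × 17.3 × 0.6261 = 5.007 mg/L.

t_c ≈ 1.96 d; D_c ≈ 5.01 mg/L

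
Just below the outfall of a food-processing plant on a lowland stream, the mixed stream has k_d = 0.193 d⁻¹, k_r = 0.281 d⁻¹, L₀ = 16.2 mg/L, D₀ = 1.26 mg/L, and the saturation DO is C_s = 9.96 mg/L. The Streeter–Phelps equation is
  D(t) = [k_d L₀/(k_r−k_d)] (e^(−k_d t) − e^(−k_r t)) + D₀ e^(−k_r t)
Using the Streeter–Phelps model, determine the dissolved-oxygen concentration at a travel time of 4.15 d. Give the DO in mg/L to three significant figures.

k_d L₀/(k_r−k_d) = 0.193×16.2/(0.281−0.193) = 3.127/0.08800 = 35.53 mg/L.
e^(−k_d t) = e^(−0.193×4.150) = 0.4489; e^(−k_r t) = e^(−0.281×4.150) = 0.3116.
D = 35.53 × (0.4489 − 0.3116) + 1.26 × 0.3116 = 4.880 + 0.3926 = 5.272 mg/L.
DO = C_s − D = 9.96 − 5.272 = 4.688 mg/L.

DO ≈ 4.69 mg/L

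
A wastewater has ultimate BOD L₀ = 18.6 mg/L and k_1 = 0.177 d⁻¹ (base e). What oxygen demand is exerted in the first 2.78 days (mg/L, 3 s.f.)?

y_t = L₀(1 − e^(−k_1 t)) = 18.6 × (1 − e^(−0.177×2.78))
= 18.6 × (1 − 0.6114) = 18.6 × 0.3886 = 7.229 mg/L.

y ≈ 7.23 mg/L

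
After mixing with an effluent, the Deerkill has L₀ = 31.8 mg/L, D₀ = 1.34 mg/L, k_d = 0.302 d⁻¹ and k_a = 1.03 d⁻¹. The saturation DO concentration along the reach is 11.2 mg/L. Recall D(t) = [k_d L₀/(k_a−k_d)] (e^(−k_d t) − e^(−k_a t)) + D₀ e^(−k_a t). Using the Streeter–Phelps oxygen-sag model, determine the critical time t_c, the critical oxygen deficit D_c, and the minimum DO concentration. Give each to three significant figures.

At the critical point dD/dt = 0, so k_d L₀ e^(−k_d t) = k_a D. Substituting D(t) from the Streeter–Phelps equation and solving for t gives
t_c = ln[(k_a/k_d)(1 − D₀(k_a−k_d)/(k_d L₀))] / (k_a−k_d).
Here k_a−k_d = 0.7280 d⁻¹ and 1 − D₀(k_a−k_d)/(k_d L₀) = 1 − 1.34×0.7280/(0.302×31.8) = 0.8984, so
t_c = ln(3.411 × 0.8984) / 0.7280 = 1.120 / 0.7280 = 1.538 d.
D_c = (k_d/k_a) L₀ e^(−k_d t_c) = (0.302/1.03) × 31.8 × e^(−0.302×1.538) = 0.2932 × 31.8 × 0.6284 = 5.859 mg/L.
Minimum DO = C_s − D_c = 11.2 − 5.859 = 5.341 mg/L.

t_c ≈ 1.54 d; D_c ≈ 5.86 mg/L; min DO ≈ 5.34 mg/L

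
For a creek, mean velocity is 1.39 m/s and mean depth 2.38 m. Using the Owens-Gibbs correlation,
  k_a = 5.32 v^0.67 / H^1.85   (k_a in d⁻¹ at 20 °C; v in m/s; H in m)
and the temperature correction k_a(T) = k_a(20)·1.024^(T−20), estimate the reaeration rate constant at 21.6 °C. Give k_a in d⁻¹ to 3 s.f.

k_a(20) = 5.32 × 1.39^0.67 / 2.38^1.85 = 5.32 × 1.247 / 4.974 = 1.334 d⁻¹.
k_a(21.6) = 1.334 × 1.024^(21.6−20) = 1.334 × 1.039 = 1.385 d⁻¹.

k_a ≈ 1.39 d⁻¹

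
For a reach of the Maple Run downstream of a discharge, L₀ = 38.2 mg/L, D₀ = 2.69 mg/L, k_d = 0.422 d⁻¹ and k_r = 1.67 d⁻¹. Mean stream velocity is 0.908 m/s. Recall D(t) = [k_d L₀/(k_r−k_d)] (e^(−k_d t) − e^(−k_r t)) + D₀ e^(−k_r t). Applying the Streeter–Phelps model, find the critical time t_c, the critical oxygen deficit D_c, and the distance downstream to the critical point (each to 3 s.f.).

At the critical point dD/dt = 0, so k_d L₀ e^(−k_d t) = k_r D. Substituting D(t) from the Streeter–Phelps equation and solving for t gives
t_c = ln[(k_r/k_d)(1 − D₀(k_r−k_d)/(k_d L₀))] / (k_r−k_d).
Here k_r−k_d = 1.248 d⁻¹ and 1 − D₀(k_r−k_d)/(k_d L₀) = 1 − 2.69×1.248/(0.422×38.2) = 0.7917, so
t_c = ln(3.957 × 0.7917) / 1.248 = 1.142 / 1.248 = 0.9151 d.
D_c = (k_d/k_r) L₀ e^(−k_d t_c) = (0.422/1.67) × 38.2 × e^(−0.422×0.9151) = 0.2527 × 38.2 × 0.6796 = 6.561 mg/L.
x_c = v t_c = 0.908 m/s × 0.9151 d × 86400 s/d = 71790 m ≈ 71.8 km.

t_c ≈ 0.915 d; D_c ≈ 6.56 mg/L; x_c ≈ 71.8 km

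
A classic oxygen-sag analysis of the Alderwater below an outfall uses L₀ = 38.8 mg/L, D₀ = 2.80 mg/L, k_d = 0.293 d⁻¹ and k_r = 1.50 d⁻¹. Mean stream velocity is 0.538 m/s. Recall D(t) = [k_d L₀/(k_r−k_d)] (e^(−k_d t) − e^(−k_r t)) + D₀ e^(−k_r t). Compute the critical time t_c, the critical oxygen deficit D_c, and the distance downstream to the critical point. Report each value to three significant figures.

t_c ≈ 1.06 d; D_c ≈ 5.55 mg/L; x_c ≈ 49.3 km

t_c = [1/(k_r−k_d)] ln[(k_r/k_d)(1 − D₀(k_r−k_d)/(k_d L₀))]
= [1/(1.50−0.293)] ln[(1.50/0.293)(1 − 2.80×1.207/(0.293×38.8))]
= (1/1.207) ln[5.119 × 0.7027] = 0.8285 × ln(3.598) = 0.8285 × 1.280 = 1.061 d.
L(t_c) = L₀ e^(−k_d t_c) = 38.8 × 0.7329 = 28.44 mg/L, and at the critical point k_r D_c = k_d L, so D_c = (0.293/1.50) × 28.44 = 5.554 mg/L.
x_c = v t_c = 0.538 m/s × 1.061 d × 86400 s/d = 49300 m ≈ 49.3 km.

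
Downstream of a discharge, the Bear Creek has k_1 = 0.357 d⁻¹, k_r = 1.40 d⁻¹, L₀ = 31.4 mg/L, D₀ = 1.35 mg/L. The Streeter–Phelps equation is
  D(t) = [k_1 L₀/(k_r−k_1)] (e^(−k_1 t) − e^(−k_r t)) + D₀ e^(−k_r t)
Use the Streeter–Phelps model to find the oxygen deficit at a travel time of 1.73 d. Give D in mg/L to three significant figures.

k_1 L₀/(k_r−k_1) = 0.357×31.4/(1.40−0.357) = 11.21/1.043 = 10.75 mg/L.
e^(−k_1 t) = e^(−0.357×1.730) = 0.5392; e^(−k_r t) = e^(−1.40×1.730) = 0.08874.
D = 10.75 × (0.5392 − 0.08874) + 1.35 × 0.08874 = 4.842 + 0.1198 = 4.961 mg/L.

D ≈ 4.96 mg/L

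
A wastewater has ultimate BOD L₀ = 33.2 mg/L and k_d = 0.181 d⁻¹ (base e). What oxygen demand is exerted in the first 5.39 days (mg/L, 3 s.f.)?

y_t = L₀(1 − e^(−k_d t)) = 33.2 × (1 − e^(−0.181×5.39))
= 33.2 × (1 − 0.3770) = 33.2 × 0.6230 = 20.68 mg/L.

y ≈ 20.7 mg/L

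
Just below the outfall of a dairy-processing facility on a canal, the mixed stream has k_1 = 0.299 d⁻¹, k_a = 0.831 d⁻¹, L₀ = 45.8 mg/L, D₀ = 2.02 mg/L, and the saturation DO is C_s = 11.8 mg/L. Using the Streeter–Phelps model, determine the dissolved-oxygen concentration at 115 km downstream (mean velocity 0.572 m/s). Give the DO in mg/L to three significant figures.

Travel time t = x/v = 115 km / (0.572 m/s) = 115000 m / 0.572 m/s = 201000 s = 2.327 d.
k_1 L₀/(k_a−k_1) = 0.299×45.8/(0.831−0.299) = 13.69/0.5320 = 25.74 mg/L.
e^(−k_1 t) = e^(−0.299×2.327) = 0.4987; e^(−k_a t) = e^(−0.831×2.327) = 0.1446.
D = 25.74 × (0.4987 − 0.1446) + 2.02 × 0.1446 = 9.114 + 0.2921 = 9.407 mg/L.
DO = C_s − D = 11.8 − 9.407 = 2.393 mg/L.

DO ≈ 2.39 mg/L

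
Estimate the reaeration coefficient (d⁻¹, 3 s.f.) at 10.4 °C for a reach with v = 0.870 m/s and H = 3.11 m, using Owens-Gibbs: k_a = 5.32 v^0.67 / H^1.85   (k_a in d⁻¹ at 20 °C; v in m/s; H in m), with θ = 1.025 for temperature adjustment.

k_a(20) = 5.32 × 0.870^0.67 / 3.11^1.85 = 5.32 × 0.9109 / 8.158 = 0.5940 d⁻¹.
k_a(10.4) = 0.5940 × 1.025^(10.4−20) = 0.5940 × 0.7890 = 0.4686 d⁻¹.

k_a ≈ 0.469 d⁻¹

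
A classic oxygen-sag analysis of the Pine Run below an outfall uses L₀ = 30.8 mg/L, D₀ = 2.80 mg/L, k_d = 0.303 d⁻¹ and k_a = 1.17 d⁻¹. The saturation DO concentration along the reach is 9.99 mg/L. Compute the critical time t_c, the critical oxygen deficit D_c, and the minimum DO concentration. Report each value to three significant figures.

With k_a/k_d = 3.861 and 1 − D₀(k_a−k_d)/(k_d L₀) = 0.7399,
t_c = ln(3.861 × 0.7399) / (1.17 − 0.303) = ln(2.857) / 0.8670 = 1.050/0.8670 = 1.211 d.
D_c = (k_d/k_a) L₀ e^(−k_d t_c) = (0.303/1.17) × 30.8 × e^(−0.303×1.211) = 0.2590 × 30.8 × 0.6929 = 5.527 mg/L.
Minimum DO = C_s − D_c = 9.99 − 5.527 = 4.463 mg/L.

t_c ≈ 1.21 d; D_c ≈ 5.53 mg/L; min DO ≈ 4.46 mg/L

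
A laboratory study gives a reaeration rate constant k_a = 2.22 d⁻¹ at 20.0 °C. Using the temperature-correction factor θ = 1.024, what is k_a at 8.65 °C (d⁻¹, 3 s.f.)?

k_a ≈ 1.70 d⁻¹

k_a(T₂) = k_a(T₁) · θ^(T₂−T₁) = 2.22 × 1.024^(8.65−20.0)
= 2.22 × 1.024^-11.3 = 2.22 × 0.7640 = 1.696 d⁻¹.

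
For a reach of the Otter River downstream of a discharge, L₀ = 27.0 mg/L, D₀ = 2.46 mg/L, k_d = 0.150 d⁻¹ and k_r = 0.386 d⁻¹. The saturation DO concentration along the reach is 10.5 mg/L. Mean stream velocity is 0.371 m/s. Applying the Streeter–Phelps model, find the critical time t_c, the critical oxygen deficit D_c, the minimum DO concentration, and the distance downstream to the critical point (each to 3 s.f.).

t_c ≈ 3.35 d; D_c ≈ 6.35 mg/L; min DO ≈ 4.15 mg/L; x_c ≈ 107 km

With k_r/k_d = 2.573 and 1 − D₀(k_r−k_d)/(k_d L₀) = 0.8567,
t_c = ln(2.573 × 0.8567) / (0.386 − 0.150) = ln(2.204) / 0.2360 = 0.7905/0.2360 = 3.349 d.
L(t_c) = L₀ e^(−k_d t_c) = 27.0 × 0.6051 = 16.34 mg/L, and at the critical point k_r D_c = k_d L, so D_c = (0.150/0.386) × 16.34 = 6.348 mg/L.
Minimum DO = C_s − D_c = 10.5 − 6.348 = 4.152 mg/L.
x_c = v t_c = 0.371 m/s × 3.349 d × 86400 s/d = 107400 m ≈ 107 km.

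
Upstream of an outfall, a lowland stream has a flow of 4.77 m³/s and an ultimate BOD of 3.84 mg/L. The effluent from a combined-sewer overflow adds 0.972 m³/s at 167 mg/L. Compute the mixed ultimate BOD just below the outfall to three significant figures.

Flow-weighted mixing: C = (Q_r C_r + Q_w C_w)/(Q_r + Q_w)
= (4.77×3.84 + 0.972×167)/(4.77 + 0.972) = 180.6/5.742 = 31.46 mg/L.

31.5 mg/L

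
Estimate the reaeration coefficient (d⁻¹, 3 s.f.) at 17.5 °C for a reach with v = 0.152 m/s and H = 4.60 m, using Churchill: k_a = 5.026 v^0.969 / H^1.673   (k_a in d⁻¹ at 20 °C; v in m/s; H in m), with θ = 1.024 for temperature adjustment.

k_a ≈ 0.0594 d⁻¹

k_a(20) = 5.026 × 0.152^0.969 / 4.60^1.673 = 5.026 × 0.1611 / 12.85 = 0.06304 d⁻¹.
k_a(17.5) = 0.06304 × 1.024^(17.5−20) = 0.06304 × 0.9424 = 0.05941 d⁻¹.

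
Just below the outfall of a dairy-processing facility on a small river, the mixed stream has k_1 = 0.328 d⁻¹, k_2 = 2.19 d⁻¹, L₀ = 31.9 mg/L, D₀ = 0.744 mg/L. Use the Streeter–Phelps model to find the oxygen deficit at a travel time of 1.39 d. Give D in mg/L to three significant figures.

k_1 L₀/(k_2−k_1) = 0.328×31.9/(2.19−0.328) = 10.46/1.862 = 5.619 mg/L.
e^(−k_1 t) = e^(−0.328×1.390) = 0.6339; e^(−k_2 t) = e^(−2.19×1.390) = 0.04764.
D = 5.619 × (0.6339 − 0.04764) + 0.744 × 0.04764 = 3.294 + 0.03544 = 3.330 mg/L.

D ≈ 3.33 mg/L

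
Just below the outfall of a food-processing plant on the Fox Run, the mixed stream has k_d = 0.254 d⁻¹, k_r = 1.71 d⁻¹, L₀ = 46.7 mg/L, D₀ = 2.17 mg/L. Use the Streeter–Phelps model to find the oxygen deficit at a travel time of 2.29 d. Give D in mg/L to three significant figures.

D ≈ 4.43 mg/L

k_d L₀/(k_r−k_d) = 0.254×46.7/(1.71−0.254) = 11.86/1.456 = 8.147 mg/L.
e^(−k_d t) = e^(−0.254×2.290) = 0.5590; e^(−k_r t) = e^(−1.71×2.290) = 0.01992.
D = 8.147 × (0.5590 − 0.01992) + 2.17 × 0.01992 = 4.392 + 0.04323 = 4.435 mg/L.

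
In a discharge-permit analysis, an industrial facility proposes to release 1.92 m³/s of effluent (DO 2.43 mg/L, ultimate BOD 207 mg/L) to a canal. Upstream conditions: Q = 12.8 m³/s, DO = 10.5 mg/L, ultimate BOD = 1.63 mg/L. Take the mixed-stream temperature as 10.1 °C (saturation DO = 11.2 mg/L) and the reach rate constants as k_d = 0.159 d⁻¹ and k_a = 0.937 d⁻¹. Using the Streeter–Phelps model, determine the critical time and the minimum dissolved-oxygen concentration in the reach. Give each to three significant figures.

t_c ≈ 1.82 d; minimum DO ≈ 7.59 mg/L

Mixed DO = (12.8×10.5 + 1.92×2.43)/(12.8+1.92) = 139.1/14.72 = 9.447 mg/L.
Mixed L₀ = (12.8×1.63 + 1.92×207)/(14.72) = 418.3/14.72 = 28.42 mg/L.
Initial deficit D₀ = C_s − DO₀ = 11.2 − 9.447 = 1.753 mg/L.
t_c = (1/0.7780) ln[(0.937/0.159)(1 − 1.753×0.7780/(0.159×28.42))] = 1.285 × ln(4.115) = 1.818 d.
D_c = (0.159/0.937) × 28.42 × e^(−0.159×1.818) = 0.1697 × 28.42 × 0.7489 = 3.612 mg/L.
Minimum DO = 11.2 − 3.612 = 7.588 mg/L.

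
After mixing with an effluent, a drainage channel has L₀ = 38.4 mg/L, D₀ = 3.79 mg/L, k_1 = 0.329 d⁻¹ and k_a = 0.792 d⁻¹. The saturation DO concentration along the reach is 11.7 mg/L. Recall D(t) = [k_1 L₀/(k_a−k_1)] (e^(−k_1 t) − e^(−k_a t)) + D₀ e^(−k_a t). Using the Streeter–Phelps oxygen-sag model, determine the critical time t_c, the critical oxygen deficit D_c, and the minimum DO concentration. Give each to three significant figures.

t_c ≈ 1.57 d; D_c ≈ 9.50 mg/L; min DO ≈ 2.20 mg/L

With k_a/k_1 = 2.407 and 1 − D₀(k_a−k_1)/(k_1 L₀) = 0.8611,
t_c = ln(2.407 × 0.8611) / (0.792 − 0.329) = ln(2.073) / 0.4630 = 0.7290/0.4630 = 1.574 d.
L(t_c) = L₀ e^(−k_1 t_c) = 38.4 × 0.5957 = 22.88 mg/L, and at the critical point k_a D_c = k_1 L, so D_c = (0.329/0.792) × 22.88 = 9.503 mg/L.
Minimum DO = C_s − D_c = 11.7 − 9.503 = 2.197 mg/L.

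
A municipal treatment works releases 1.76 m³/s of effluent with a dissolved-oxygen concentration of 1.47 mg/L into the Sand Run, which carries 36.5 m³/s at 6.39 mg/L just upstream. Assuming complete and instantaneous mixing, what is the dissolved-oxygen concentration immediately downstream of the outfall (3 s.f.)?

Flow-weighted mixing: C = (Q_r C_r + Q_w C_w)/(Q_r + Q_w)
= (36.5×6.39 + 1.76×1.47)/(36.5 + 1.76) = 235.8/38.26 = 6.164 mg/L.

6.16 mg/L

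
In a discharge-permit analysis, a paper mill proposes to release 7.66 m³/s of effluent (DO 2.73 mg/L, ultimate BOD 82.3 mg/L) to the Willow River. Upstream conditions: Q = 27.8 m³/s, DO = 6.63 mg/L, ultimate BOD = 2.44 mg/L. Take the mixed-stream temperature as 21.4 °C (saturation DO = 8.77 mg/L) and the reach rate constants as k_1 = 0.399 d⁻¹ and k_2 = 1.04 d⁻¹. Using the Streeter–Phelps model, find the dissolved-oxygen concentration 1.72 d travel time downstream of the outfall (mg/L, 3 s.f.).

DO ≈ 4.15 mg/L

Mixed DO = (27.8×6.63 + 7.66×2.73)/(27.8+7.66) = 205.2/35.46 = 5.788 mg/L.
Mixed L₀ = (27.8×2.44 + 7.66×82.3)/(35.46) = 698.2/35.46 = 19.69 mg/L.
Initial deficit D₀ = C_s − DO₀ = 8.77 − 5.788 = 2.982 mg/L.
D(1.72) = [0.399×19.69/(1.04−0.399)](e^(−0.399×1.72) − e^(−1.04×1.72)) + 2.982 e^(−1.04×1.72)
= 12.26 × (0.5034 − 0.1672) + 2.982 × 0.1672 = 4.620 mg/L.
DO = 8.77 − 4.620 = 4.150 mg/L.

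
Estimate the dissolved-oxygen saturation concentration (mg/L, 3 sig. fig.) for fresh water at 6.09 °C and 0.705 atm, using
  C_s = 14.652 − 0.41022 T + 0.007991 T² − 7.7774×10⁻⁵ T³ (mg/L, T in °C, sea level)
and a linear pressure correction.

C_s ≈ 8.76 mg/L

At sea level: C_s = 14.652 − 0.41022×6.09 + 0.007991×6.09² − 7.7774×10⁻⁵×6.09³ = 12.43 mg/L.
Pressure correction: C_s' = 12.43 × 0.705 = 8.765 mg/L.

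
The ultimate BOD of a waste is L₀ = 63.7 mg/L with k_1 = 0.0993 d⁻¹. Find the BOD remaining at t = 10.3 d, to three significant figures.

L ≈ 22.9 mg/L

L_t = L₀ e^(−k_1 t) = 63.7 × e^(−0.0993×10.3) = 63.7 × 0.3596 = 22.91 mg/L.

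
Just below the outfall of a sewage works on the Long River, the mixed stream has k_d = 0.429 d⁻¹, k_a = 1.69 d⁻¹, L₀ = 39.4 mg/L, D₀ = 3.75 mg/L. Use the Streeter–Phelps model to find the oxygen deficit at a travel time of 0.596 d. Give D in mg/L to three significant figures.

D ≈ 6.85 mg/L

k_d L₀/(k_a−k_d) = 0.429×39.4/(1.69−0.429) = 16.90/1.261 = 13.40 mg/L.
e^(−k_d t) = e^(−0.429×0.5960) = 0.7744; e^(−k_a t) = e^(−1.69×0.5960) = 0.3652.
D = 13.40 × (0.7744 − 0.3652) + 3.75 × 0.3652 = 5.484 + 1.370 = 6.854 mg/L.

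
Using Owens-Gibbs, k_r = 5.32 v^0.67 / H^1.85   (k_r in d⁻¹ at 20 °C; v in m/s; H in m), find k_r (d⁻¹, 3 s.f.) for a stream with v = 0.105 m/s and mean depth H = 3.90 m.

k_r = 5.32 × 0.105^0.67 / 3.90^1.85 = 5.32 × 0.2209 / 12.40 = 0.09476 d⁻¹.

k_r ≈ 0.0948 d⁻¹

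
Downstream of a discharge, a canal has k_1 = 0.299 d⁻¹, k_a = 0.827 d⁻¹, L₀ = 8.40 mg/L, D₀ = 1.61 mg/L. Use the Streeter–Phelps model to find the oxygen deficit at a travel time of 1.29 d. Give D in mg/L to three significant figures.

D ≈ 2.15 mg/L

k_1 L₀/(k_a−k_1) = 0.299×8.40/(0.827−0.299) = 2.512/0.5280 = 4.757 mg/L.
e^(−k_1 t) = e^(−0.299×1.290) = 0.6800; e^(−k_a t) = e^(−0.827×1.290) = 0.3441.
D = 4.757 × (0.6800 − 0.3441) + 1.61 × 0.3441 = 1.598 + 0.5540 = 2.152 mg/L.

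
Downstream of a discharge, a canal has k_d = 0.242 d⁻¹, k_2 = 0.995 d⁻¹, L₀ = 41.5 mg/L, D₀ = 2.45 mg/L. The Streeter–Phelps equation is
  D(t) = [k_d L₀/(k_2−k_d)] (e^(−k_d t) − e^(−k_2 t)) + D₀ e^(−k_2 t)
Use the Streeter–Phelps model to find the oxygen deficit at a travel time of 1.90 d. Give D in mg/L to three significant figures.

D ≈ 6.78 mg/L

k_d L₀/(k_2−k_d) = 0.242×41.5/(0.995−0.242) = 10.04/0.7530 = 13.34 mg/L.
e^(−k_d t) = e^(−0.242×1.900) = 0.6314; e^(−k_2 t) = e^(−0.995×1.900) = 0.1510.
D = 13.34 × (0.6314 − 0.1510) + 2.45 × 0.1510 = 6.407 + 0.3699 = 6.777 mg/L.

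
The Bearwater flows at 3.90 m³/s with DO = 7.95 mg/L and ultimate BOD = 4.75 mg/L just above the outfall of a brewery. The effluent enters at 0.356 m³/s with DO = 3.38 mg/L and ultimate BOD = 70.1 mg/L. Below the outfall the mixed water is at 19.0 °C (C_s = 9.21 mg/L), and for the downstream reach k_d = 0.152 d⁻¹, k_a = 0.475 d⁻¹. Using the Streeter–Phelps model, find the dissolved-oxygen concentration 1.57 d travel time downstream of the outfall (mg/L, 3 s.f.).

DO ≈ 6.92 mg/L

Mixed DO = (3.90×7.95 + 0.356×3.38)/(3.90+0.356) = 32.21/4.256 = 7.568 mg/L.
Mixed L₀ = (3.90×4.75 + 0.356×70.1)/(4.256) = 43.48/4.256 = 10.22 mg/L.
Initial deficit D₀ = C_s − DO₀ = 9.21 − 7.568 = 1.642 mg/L.
D(1.57) = [0.152×10.22/(0.475−0.152)](e^(−0.152×1.57) − e^(−0.475×1.57)) + 1.642 e^(−0.475×1.57)
= 4.808 × (0.7877 − 0.4744) + 1.642 × 0.4744 = 2.285 mg/L.
DO = 9.21 − 2.285 = 6.925 mg/L.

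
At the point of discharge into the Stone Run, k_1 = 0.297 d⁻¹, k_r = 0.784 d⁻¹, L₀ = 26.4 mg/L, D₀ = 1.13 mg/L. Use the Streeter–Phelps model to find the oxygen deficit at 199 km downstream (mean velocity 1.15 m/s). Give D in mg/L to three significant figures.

D ≈ 5.77 mg/L

Travel time t = x/v = 199 km / (1.15 m/s) = 199000 m / 1.15 m/s = 173000 s = 2.003 d.
k_1 L₀/(k_r−k_1) = 0.297×26.4/(0.784−0.297) = 7.841/0.4870 = 16.10 mg/L.
e^(−k_1 t) = e^(−0.297×2.003) = 0.5517; e^(−k_r t) = e^(−0.784×2.003) = 0.2080.
D = 16.10 × (0.5517 − 0.2080) + 1.13 × 0.2080 = 5.533 + 0.2350 = 5.768 mg/L.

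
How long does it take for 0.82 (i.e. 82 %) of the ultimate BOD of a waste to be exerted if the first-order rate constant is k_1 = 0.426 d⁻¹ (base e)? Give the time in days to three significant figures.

t ≈ 4.03 d

y/L₀ = 1 − e^(−k_1 t) = 0.82 ⇒ e^(−k_1 t) = 0.180
t = −ln(0.180) / 0.426 = 1.715 / 0.426 = 4.025 d.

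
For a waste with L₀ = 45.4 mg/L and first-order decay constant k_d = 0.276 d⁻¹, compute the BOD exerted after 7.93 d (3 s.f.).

y_t = L₀(1 − e^(−k_d t)) = 45.4 × (1 − e^(−0.276×7.93))
= 45.4 × (1 − 0.1121) = 45.4 × 0.8879 = 40.31 mg/L.

y ≈ 40.3 mg/L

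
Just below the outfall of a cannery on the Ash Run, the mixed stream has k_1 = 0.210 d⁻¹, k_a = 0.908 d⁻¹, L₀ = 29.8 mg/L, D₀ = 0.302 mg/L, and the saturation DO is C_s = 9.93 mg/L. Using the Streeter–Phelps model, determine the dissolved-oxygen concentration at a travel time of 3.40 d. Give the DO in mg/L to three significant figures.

DO ≈ 5.94 mg/L

k_1 L₀/(k_a−k_1) = 0.210×29.8/(0.908−0.210) = 6.258/0.6980 = 8.966 mg/L.
e^(−k_1 t) = e^(−0.210×3.400) = 0.4897; e^(−k_a t) = e^(−0.908×3.400) = 0.04563.
D = 8.966 × (0.4897 − 0.04563) + 0.302 × 0.04563 = 3.981 + 0.01378 = 3.995 mg/L.
DO = C_s − D = 9.93 − 3.995 = 5.935 mg/L.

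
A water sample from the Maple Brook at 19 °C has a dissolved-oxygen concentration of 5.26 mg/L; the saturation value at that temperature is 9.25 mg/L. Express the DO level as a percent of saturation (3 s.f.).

56.9 % saturation

% saturation = C/C_s × 100 = 5.26/9.25 × 100 = 56.9 %.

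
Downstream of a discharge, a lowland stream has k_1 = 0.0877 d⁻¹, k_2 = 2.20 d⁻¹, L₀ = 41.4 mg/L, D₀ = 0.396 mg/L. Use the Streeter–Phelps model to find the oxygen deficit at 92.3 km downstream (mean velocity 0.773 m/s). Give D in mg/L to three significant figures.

D ≈ 1.46 mg/L

Travel time t = x/v = 92.3 km / (0.773 m/s) = 92300 m / 0.773 m/s = 119400 s = 1.382 d.
k_1 L₀/(k_2−k_1) = 0.0877×41.4/(2.20−0.0877) = 3.631/2.112 = 1.719 mg/L.
e^(−k_1 t) = e^(−0.0877×1.382) = 0.8859; e^(−k_2 t) = e^(−2.20×1.382) = 0.04782.
D = 1.719 × (0.8859 − 0.04782) + 0.396 × 0.04782 = 1.440 + 0.01893 = 1.459 mg/L.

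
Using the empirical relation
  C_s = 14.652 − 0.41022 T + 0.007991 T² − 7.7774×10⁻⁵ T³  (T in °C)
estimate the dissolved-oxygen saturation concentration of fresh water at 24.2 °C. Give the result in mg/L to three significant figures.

C_s = 14.652 − 0.41022×24.2 + 0.007991×24.2² − 7.7774×10⁻⁵×24.2³ = 8.302 mg/L.

C_s ≈ 8.30 mg/L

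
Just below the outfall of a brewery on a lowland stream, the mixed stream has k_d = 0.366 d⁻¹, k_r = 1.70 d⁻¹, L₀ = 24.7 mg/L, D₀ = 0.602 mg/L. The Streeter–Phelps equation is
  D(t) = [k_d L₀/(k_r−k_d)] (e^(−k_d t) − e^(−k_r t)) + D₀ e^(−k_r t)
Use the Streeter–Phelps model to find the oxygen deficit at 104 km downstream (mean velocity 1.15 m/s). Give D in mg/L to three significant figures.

D ≈ 3.58 mg/L

Travel time t = x/v = 104 km / (1.15 m/s) = 104000 m / 1.15 m/s = 90430 s = 1.047 d.
k_d L₀/(k_r−k_d) = 0.366×24.7/(1.70−0.366) = 9.040/1.334 = 6.777 mg/L.
e^(−k_d t) = e^(−0.366×1.047) = 0.6818; e^(−k_r t) = e^(−1.70×1.047) = 0.1687.
D = 6.777 × (0.6818 − 0.1687) + 0.602 × 0.1687 = 3.477 + 0.1016 = 3.578 mg/L.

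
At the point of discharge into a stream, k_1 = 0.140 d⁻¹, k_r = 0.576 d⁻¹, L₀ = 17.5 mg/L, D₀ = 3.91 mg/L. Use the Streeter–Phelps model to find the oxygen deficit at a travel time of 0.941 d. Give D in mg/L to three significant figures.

D ≈ 3.93 mg/L

k_1 L₀/(k_r−k_1) = 0.140×17.5/(0.576−0.140) = 2.450/0.4360 = 5.619 mg/L.
e^(−k_1 t) = e^(−0.140×0.9410) = 0.8766; e^(−k_r t) = e^(−0.576×0.9410) = 0.5816.
D = 5.619 × (0.8766 − 0.5816) + 3.91 × 0.5816 = 1.658 + 2.274 = 3.932 mg/L.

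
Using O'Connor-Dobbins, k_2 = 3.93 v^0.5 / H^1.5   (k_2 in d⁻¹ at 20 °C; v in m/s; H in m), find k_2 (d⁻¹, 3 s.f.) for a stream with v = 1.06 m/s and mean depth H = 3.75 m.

k_2 = 3.93 × 1.06^0.5 / 3.75^1.5 = 3.93 × 1.030 / 7.262 = 0.5572 d⁻¹.

k_2 ≈ 0.557 d⁻¹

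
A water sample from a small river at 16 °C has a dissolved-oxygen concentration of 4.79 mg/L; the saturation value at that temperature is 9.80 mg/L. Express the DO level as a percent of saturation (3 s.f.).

% saturation = C/C_s × 100 = 4.79/9.80 × 100 = 48.9 %.

48.9 % saturation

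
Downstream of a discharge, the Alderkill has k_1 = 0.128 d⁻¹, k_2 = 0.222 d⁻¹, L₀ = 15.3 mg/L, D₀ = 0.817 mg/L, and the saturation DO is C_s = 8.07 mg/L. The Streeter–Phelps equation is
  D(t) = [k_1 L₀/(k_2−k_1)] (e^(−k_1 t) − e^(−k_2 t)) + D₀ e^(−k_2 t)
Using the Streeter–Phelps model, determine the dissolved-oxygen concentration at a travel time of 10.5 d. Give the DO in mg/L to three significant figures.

k_1 L₀/(k_2−k_1) = 0.128×15.3/(0.222−0.128) = 1.958/0.09400 = 20.83 mg/L.
e^(−k_1 t) = e^(−0.128×10.50) = 0.2608; e^(−k_2 t) = e^(−0.222×10.50) = 0.09720.
D = 20.83 × (0.2608 − 0.09720) + 0.817 × 0.09720 = 3.408 + 0.07941 = 3.488 mg/L.
DO = C_s − D = 8.07 − 3.488 = 4.582 mg/L.

DO ≈ 4.58 mg/L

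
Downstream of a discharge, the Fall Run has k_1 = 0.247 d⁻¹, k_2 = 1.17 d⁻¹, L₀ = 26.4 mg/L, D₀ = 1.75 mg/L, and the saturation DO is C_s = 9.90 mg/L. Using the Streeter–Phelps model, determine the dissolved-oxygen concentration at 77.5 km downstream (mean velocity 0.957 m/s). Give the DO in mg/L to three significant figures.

Travel time t = x/v = 77.5 km / (0.957 m/s) = 77500 m / 0.957 m/s = 80980 s = 0.9373 d.
k_1 L₀/(k_2−k_1) = 0.247×26.4/(1.17−0.247) = 6.521/0.9230 = 7.065 mg/L.
e^(−k_1 t) = e^(−0.247×0.9373) = 0.7933; e^(−k_2 t) = e^(−1.17×0.9373) = 0.3340.
D = 7.065 × (0.7933 − 0.3340) + 1.75 × 0.3340 = 3.245 + 0.5845 = 3.830 mg/L.
DO = C_s − D = 9.90 − 3.830 = 6.070 mg/L.

DO ≈ 6.07 mg/L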